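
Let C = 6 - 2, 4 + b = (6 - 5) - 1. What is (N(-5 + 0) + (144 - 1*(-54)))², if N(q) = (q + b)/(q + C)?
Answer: 42849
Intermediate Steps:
b = -4 (b = -4 + ((6 - 5) - 1) = -4 + (1 - 1) = -4 + 0 = -4)
C = 4
N(q) = (-4 + q)/(4 + q) (N(q) = (q - 4)/(q + 4) = (-4 + q)/(4 + q))
(N(-5 + 0) + (144 - 1*(-54)))² = ((-4 + (-5 + 0))/(4 + (-5 + 0)) + (144 - 1*(-54)))² = ((-4 - 5)/(4 - 5) + (144 + 54))² = (-9/(-1) + 198)² = (-1*(-9) + 198)² = (9 + 198)² = 207² = 42849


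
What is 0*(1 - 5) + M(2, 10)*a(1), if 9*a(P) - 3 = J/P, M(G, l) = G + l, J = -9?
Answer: -8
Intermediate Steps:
a(P) = 1/3 - 1/P (a(P) = 1/3 + (-9/P)/9 = 1/3 - 1/P)
0*(1 - 5) + M(2, 10)*a(1) = 0*(1 - 5) + (2 + 10)*((1/3)*(-3 + 1)/1) = 0*(-4) + 12*((1/3)*1*(-2)) = 0 + 12*(-2/3) = 0 - 8 = -8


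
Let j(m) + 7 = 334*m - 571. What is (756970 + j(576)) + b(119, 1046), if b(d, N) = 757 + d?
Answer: 949652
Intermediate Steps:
j(m) = -578 + 334*m (j(m) = -7 + (334*m - 571) = -7 + (-571 + 334*m) = -578 + 334*m)
(756970 + j(576)) + b(119, 1046) = (756970 + (-578 + 334*576)) + (757 + 119) = (756970 + (-578 + 192384)) + 876 = (756970 + 191806) + 876 = 948776 + 876 = 949652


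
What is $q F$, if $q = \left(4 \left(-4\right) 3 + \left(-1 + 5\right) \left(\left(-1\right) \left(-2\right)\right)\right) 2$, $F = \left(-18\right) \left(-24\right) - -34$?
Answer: $-37280$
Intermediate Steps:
$F = 466$ ($F = 432 + 34 = 466$)
$q = -80$ ($q = \left(\left(-16\right) 3 + 4 \cdot 2\right) 2 = \left(-48 + 8\right) 2 = \left(-40\right) 2 = -80$)
$q F = \left(-80\right) 466 = -37280$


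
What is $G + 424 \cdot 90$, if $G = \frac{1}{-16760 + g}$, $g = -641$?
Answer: $\frac{664022159}{17401} \approx 38160.0$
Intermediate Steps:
$G = - \frac{1}{17401}$ ($G = \frac{1}{-16760 - 641} = \frac{1}{-17401} = - \frac{1}{17401} \approx -5.7468 \cdot 10^{-5}$)
$G + 424 \cdot 90 = - \frac{1}{17401} + 424 \cdot 90 = - \frac{1}{17401} + 38160 = \frac{664022159}{17401}$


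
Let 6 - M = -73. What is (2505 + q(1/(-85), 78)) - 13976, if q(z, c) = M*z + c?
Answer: -968484/85 ≈ -11394.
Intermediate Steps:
M = 79 (M = 6 - 1*(-73) = 6 + 73 = 79)
q(z, c) = c + 79*z (q(z, c) = 79*z + c = c + 79*z)
(2505 + q(1/(-85), 78)) - 13976 = (2505 + (78 + 79/(-85))) - 13976 = (2505 + (78 + 79*(-1/85))) - 13976 = (2505 + (78 - 79/85)) - 13976 = (2505 + 6551/85) - 13976 = 219476/85 - 13976 = -968484/85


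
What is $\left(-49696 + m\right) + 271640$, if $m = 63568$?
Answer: $285512$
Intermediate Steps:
$\left(-49696 + m\right) + 271640 = \left(-49696 + 63568\right) + 271640 = 13872 + 271640 = 285512$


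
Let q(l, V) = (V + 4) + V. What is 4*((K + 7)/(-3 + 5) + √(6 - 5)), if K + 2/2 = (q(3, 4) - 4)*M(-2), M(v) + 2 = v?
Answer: -48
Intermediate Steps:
q(l, V) = 4 + 2*V (q(l, V) = (4 + V) + V = 4 + 2*V)
M(v) = -2 + v
K = -33 (K = -1 + ((4 + 2*4) - 4)*(-2 - 2) = -1 + ((4 + 8) - 4)*(-4) = -1 + (12 - 4)*(-4) = -1 + 8*(-4) = -1 - 32 = -33)
4*((K + 7)/(-3 + 5) + √(6 - 5)) = 4*((-33 + 7)/(-3 + 5) + √(6 - 5)) = 4*(-26/2 + √1) = 4*(-26*½ + 1) = 4*(-13 + 1) = 4*(-12) = -48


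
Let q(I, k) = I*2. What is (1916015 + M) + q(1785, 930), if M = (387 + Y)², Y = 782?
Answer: 3286146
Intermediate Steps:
q(I, k) = 2*I
M = 1366561 (M = (387 + 782)² = 1169² = 1366561)
(1916015 + M) + q(1785, 930) = (1916015 + 1366561) + 2*1785 = 3282576 + 3570 = 3286146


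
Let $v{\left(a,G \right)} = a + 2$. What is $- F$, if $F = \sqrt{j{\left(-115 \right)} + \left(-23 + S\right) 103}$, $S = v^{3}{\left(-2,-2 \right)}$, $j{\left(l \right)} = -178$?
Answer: $- 3 i \sqrt{283} \approx - 50.468 i$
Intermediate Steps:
$v{\left(a,G \right)} = 2 + a$
$S = 0$ ($S = \left(2 - 2\right)^{3} = 0^{3} = 0$)
$F = 3 i \sqrt{283}$ ($F = \sqrt{-178 + \left(-23 + 0\right) 103} = \sqrt{-178 - 2369} = \sqrt{-2547} = 3 i \sqrt{283} \approx 50.468 i$)
$- F = - 3 i \sqrt{283}$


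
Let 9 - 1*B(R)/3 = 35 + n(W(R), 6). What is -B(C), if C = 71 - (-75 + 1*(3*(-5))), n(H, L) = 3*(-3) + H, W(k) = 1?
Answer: 54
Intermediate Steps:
n(H, L) = -9 + H
C = 161 (C = 71 - (-75 + 1*(-15)) = 71 - (-75 - 15) = 71 - 1*(-90) = 71 + 90 = 161)
B(R) = -54 (B(R) = 27 - 3*(35 + (-9 + 1)) = 27 - 3*(35 - 8) = 27 - 3*27 = 27 - 81 = -54)
-B(C) = -1*(-54) = 54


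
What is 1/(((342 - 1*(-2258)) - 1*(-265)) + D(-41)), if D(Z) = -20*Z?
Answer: 1/3685 ≈ 0.00027137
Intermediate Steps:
D(Z) = -20*Z
1/(((342 - 1*(-2258)) - 1*(-265)) + D(-41)) = 1/(((342 - 1*(-2258)) - 1*(-265)) - 20*(-41)) = 1/(((342 + 2258) + 265) + 820) = 1/((2600 + 265) + 820) = 1/(2865 + 820) = 1/3685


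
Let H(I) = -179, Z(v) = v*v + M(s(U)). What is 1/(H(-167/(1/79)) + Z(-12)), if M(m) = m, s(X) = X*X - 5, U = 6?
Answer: -¼ ≈ -0.25000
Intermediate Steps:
s(X) = -5 + X² (s(X) = X² - 5 = -5 + X²)
Z(v) = 31 + v² (Z(v) = v*v + (-5 + 6²) = v² + (-5 + 36) = v² + 31 = 31 + v²)
1/(H(-167/(1/79)) + Z(-12)) = 1/(-179 + (31 + (-12)²)) = 1/(-179 + (31 + 144)) = 1/(-179 + 175) = 1/(-4) = -¼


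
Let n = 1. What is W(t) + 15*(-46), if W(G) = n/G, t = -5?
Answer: -3451/5 ≈ -690.20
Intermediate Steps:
W(G) = 1/G
W(t) + 15*(-46) = 1/(-5) + 15*(-46) = -⅕ - 690 = -3451/5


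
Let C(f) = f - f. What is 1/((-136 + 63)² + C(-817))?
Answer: 1/5329 ≈ 0.00018765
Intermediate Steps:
C(f) = 0
1/((-136 + 63)² + C(-817)) = 1/((-136 + 63)² + 0) = 1/((-73)² + 0) = 1/(5329 + 0) = 1/5329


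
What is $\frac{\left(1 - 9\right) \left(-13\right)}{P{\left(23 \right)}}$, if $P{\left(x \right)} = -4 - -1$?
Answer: $- \frac{104}{3} \approx -34.667$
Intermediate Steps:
$P{\left(x \right)} = -3$ ($P{\left(x \right)} = -4 + 1 = -3$)
$\frac{\left(1 - 9\right) \left(-13\right)}{P{\left(23 \right)}} = \frac{\left(1 - 9\right) \left(-13\right)}{-3} = \left(-8\right) \left(-13\right) \left(- \frac{1}{3}\right) = 104 \left(- \frac{1}{3}\right) = - \frac{104}{3}$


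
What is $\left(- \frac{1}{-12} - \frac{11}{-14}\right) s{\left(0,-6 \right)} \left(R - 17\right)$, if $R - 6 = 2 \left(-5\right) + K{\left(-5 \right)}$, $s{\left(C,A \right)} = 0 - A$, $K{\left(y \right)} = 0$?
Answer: $- \frac{219}{2} \approx -109.5$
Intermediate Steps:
$s{\left(C,A \right)} = - A$
$R = -4$ ($R = 6 + \left(2 \left(-5\right) + 0\right) = 6 + \left(-10 + 0\right) = 6 - 10 = -4$)
$\left(- \frac{1}{-12} - \frac{11}{-14}\right) s{\left(0,-6 \right)} \left(R - 17\right) = \left(- \frac{1}{-12} - \frac{11}{-14}\right) \left(\left(-1\right) \left(-6\right)\right) \left(-4 - 17\right) = \left(\left(-1\right) \left(- \frac{1}{12}\right) - - \frac{11}{14}\right) 6 \left(-4 - 17\right) = \left(\frac{1}{12} + \frac{11}{14}\right) 6 \left(-21\right) = \frac{73}{84} \cdot 6 \left(-21\right) = \frac{73}{14} \left(-21\right) = - \frac{219}{2}$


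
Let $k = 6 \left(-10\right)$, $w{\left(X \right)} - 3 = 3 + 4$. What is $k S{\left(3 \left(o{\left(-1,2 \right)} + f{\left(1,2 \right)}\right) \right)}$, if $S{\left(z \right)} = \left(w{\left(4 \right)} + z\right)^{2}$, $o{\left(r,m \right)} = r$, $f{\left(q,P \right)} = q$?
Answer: $-6000$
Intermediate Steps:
$w{\left(X \right)} = 10$ ($w{\left(X \right)} = 3 + \left(3 + 4\right) = 3 + 7 = 10$)
$S{\left(z \right)} = \left(10 + z\right)^{2}$
$k = -60$
$k S{\left(3 \left(o{\left(-1,2 \right)} + f{\left(1,2 \right)}\right) \right)} = - 60 \left(10 + 3 \left(-1 + 1\right)\right)^{2} = - 60 \left(10 + 3 \cdot 0\right)^{2} = - 60 \left(10 + 0\right)^{2} = - 60 \cdot 10^{2} = \left(-60\right) 100 = -6000$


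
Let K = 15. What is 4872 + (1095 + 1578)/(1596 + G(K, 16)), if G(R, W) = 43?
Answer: 726171/149 ≈ 4873.6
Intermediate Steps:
4872 + (1095 + 1578)/(1596 + G(K, 16)) = 4872 + (1095 + 1578)/(1596 + 43) = 4872 + 2673/1639 = 4872 + 2673*(1/1639) = 4872 + 243/149 = 726171/149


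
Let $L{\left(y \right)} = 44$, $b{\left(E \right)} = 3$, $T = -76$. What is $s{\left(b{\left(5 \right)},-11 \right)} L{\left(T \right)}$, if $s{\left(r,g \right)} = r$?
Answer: $132$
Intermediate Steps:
$s{\left(b{\left(5 \right)},-11 \right)} L{\left(T \right)} = 3 \cdot 44 = 132$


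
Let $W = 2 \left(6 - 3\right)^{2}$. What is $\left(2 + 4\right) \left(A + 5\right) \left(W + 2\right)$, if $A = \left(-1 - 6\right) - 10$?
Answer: $-1440$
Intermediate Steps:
$W = 18$ ($W = 2 \cdot 3^{2} = 2 \cdot 9 = 18$)
$A = -17$ ($A = \left(-1 - 6\right) - 10 = -7 - 10 = -17$)
$\left(2 + 4\right) \left(A + 5\right) \left(W + 2\right) = \left(2 + 4\right) \left(-17 + 5\right) \left(18 + 2\right) = 6 \left(\left(-12\right) 20\right) = 6 \left(-240\right) = -1440$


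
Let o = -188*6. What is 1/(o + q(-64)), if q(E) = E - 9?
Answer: -1/1201 ≈ -0.00083264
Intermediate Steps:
q(E) = -9 + E
o = -1128
1/(o + q(-64)) = 1/(-1128 + (-9 - 64)) = 1/(-1128 - 73) = 1/(-1201) = -1/1201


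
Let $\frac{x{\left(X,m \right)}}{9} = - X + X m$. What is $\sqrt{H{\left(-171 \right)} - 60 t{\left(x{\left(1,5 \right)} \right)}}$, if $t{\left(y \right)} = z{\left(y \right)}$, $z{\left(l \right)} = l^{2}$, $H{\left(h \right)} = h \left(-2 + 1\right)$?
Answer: $3 i \sqrt{8621} \approx 278.55 i$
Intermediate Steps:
$H{\left(h \right)} = - h$ ($H{\left(h \right)} = h \left(-1\right) = - h$)
$x{\left(X,m \right)} = - 9 X + 9 X m$ ($x{\left(X,m \right)} = 9 \left(- X + X m\right) = - 9 X + 9 X m$)
$t{\left(y \right)} = y^{2}$
$\sqrt{H{\left(-171 \right)} - 60 t{\left(x{\left(1,5 \right)} \right)}} = \sqrt{\left(-1\right) \left(-171\right) - 60 \left(9 \cdot 1 \left(-1 + 5\right)\right)^{2}} = \sqrt{171 - 60 \left(9 \cdot 1 \cdot 4\right)^{2}} = \sqrt{171 - 60 \cdot 36^{2}} = \sqrt{171 - 77760} = \sqrt{-77589} = 3 i \sqrt{8621}$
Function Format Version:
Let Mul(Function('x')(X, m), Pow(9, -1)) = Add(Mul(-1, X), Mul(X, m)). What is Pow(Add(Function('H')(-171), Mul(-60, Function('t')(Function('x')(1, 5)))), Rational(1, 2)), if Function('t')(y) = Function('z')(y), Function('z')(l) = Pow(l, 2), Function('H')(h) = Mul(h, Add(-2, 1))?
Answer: Mul(3, I, Pow(8621, Rational(1, 2))) ≈ Mul(278.55, I)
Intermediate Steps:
Function('H')(h) = Mul(-1, h) (Function('H')(h) = Mul(h, -1) = Mul(-1, h))
Function('x')(X, m) = Add(Mul(-9, X), Mul(9, X, m)) (Function('x')(X, m) = Mul(9, Add(Mul(-1, X), Mul(X, m))) = Add(Mul(-9, X), Mul(9, X, m)))
Function('t')(y) = Pow(y, 2)
Pow(Add(Function('H')(-171), Mul(-60, Function('t')(Function('x')(1, 5)))), Rational(1, 2)) = Pow(Add(Mul(-1, -171), Mul(-60, Pow(Mul(9, 1, Add(-1, 5)), 2))), Rational(1, 2)) = Pow(Add(171, Mul(-60, Pow(Mul(9, 1, 4), 2))), Rational(1, 2)) = Pow(Add(171, Mul(-60, Pow(36, 2))), Rational(1, 2)) = Pow(Add(171, Mul(-60, 1296)), Rational(1, 2)) = Pow(Add(171, -77760), Rational(1, 2)) = Pow(-77589, Rational(1, 2)) = Mul(3, I, Pow(8621, Rational(1, 2)))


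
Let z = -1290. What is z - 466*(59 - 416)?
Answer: 165072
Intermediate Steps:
z - 466*(59 - 416) = -1290 - 466*(59 - 416) = -1290 - 466*(-357) = -1290 + 166362 = 165072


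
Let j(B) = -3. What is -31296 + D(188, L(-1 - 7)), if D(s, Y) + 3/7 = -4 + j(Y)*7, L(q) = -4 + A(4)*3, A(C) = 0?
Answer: -219250/7 ≈ -31321.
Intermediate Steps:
L(q) = -4 (L(q) = -4 + 0*3 = -4 + 0 = -4)
D(s, Y) = -178/7 (D(s, Y) = -3/7 + (-4 - 3*7) = -3/7 + (-4 - 21) = -3/7 - 25 = -178/7)
-31296 + D(188, L(-1 - 7)) = -31296 - 178/7 = -219250/7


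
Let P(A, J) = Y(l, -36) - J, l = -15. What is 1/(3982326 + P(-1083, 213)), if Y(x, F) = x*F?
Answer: 1/3982653 ≈ 2.5109e-7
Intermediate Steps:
Y(x, F) = F*x
P(A, J) = 540 - J (P(A, J) = -36*(-15) - J = 540 - J)
1/(3982326 + P(-1083, 213)) = 1/(3982326 + (540 - 1*213)) = 1/(3982326 + (540 - 213)) = 1/(3982326 + 327) = 1/3982653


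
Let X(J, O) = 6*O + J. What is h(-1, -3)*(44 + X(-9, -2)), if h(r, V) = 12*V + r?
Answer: -851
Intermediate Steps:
X(J, O) = J + 6*O
h(r, V) = r + 12*V
h(-1, -3)*(44 + X(-9, -2)) = (-1 + 12*(-3))*(44 + (-9 + 6*(-2))) = (-1 - 36)*(44 + (-9 - 12)) = -37*(44 - 21) = -37*23 = -851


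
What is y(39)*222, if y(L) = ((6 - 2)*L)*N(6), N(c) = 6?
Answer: 207792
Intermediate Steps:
y(L) = 24*L (y(L) = ((6 - 2)*L)*6 = (4*L)*6 = 24*L)
y(39)*222 = (24*39)*222 = 936*222 = 207792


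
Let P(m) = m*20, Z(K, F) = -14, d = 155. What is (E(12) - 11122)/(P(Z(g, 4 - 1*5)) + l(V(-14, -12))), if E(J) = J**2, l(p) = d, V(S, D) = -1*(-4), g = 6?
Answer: 10978/125 ≈ 87.824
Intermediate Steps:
V(S, D) = 4
l(p) = 155
P(m) = 20*m
(E(12) - 11122)/(P(Z(g, 4 - 1*5)) + l(V(-14, -12))) = (12**2 - 11122)/(20*(-14) + 155) = (144 - 11122)/(-280 + 155) = -10978/(-125) = -10978*(-1/125) = 10978/125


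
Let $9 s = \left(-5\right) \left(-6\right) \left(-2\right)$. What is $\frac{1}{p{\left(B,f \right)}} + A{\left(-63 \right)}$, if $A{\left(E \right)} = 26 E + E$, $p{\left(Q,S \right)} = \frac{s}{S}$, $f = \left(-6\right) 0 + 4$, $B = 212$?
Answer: $- \frac{8508}{5} \approx -1701.6$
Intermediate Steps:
$f = 4$ ($f = 0 + 4 = 4$)
$s = - \frac{20}{3}$ ($s = \frac{\left(-5\right) \left(-6\right) \left(-2\right)}{9} = \frac{30 \left(-2\right)}{9} = \frac{1}{9} \left(-60\right) = - \frac{20}{3} \approx -6.6667$)
$p{\left(Q,S \right)} = - \frac{20}{3 S}$
$A{\left(E \right)} = 27 E$
$\frac{1}{p{\left(B,f \right)}} + A{\left(-63 \right)} = \frac{1}{\left(- \frac{20}{3}\right) \frac{1}{4}} + 27 \left(-63\right) = \frac{1}{\left(- \frac{20}{3}\right) \frac{1}{4}} - 1701 = \frac{1}{- \frac{5}{3}} - 1701 = - \frac{3}{5} - 1701 = - \frac{8508}{5}$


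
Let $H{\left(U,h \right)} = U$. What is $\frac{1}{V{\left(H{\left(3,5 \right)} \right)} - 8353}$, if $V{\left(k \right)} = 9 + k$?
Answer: $- \frac{1}{8341} \approx -0.00011989$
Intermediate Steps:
$\frac{1}{V{\left(H{\left(3,5 \right)} \right)} - 8353} = \frac{1}{\left(9 + 3\right) - 8353} = \frac{1}{12 - 8353} = \frac{1}{-8341} = - \frac{1}{8341}$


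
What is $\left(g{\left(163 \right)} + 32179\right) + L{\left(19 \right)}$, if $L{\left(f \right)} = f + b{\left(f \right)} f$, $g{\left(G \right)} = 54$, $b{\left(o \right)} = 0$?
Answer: $32252$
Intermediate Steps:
$L{\left(f \right)} = f$ ($L{\left(f \right)} = f + 0 f = f + 0 = f$)
$\left(g{\left(163 \right)} + 32179\right) + L{\left(19 \right)} = \left(54 + 32179\right) + 19 = 32233 + 19 = 32252$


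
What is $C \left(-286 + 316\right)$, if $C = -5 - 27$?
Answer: $-960$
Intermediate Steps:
$C = -32$ ($C = -5 - 27 = -32$)
$C \left(-286 + 316\right) = - 32 \left(-286 + 316\right) = \left(-32\right) 30 = -960$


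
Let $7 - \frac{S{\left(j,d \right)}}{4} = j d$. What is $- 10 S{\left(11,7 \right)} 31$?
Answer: $86800$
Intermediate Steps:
$S{\left(j,d \right)} = 28 - 4 d j$ ($S{\left(j,d \right)} = 28 - 4 j d = 28 - 4 d j$)
$- 10 S{\left(11,7 \right)} 31 = - 10 \left(28 - 28 \cdot 11\right) 31 = - 10 \left(28 - 308\right) 31 = \left(-10\right) \left(-280\right) 31 = 2800 \cdot 31 = 86800$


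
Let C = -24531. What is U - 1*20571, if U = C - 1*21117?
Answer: -66219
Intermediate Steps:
U = -45648 (U = -24531 - 1*21117 = -24531 - 21117 = -45648)
U - 1*20571 = -45648 - 1*20571 = -45648 - 20571 = -66219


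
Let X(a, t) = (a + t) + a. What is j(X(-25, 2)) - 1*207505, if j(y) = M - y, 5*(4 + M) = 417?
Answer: -1036888/5 ≈ -2.0738e+5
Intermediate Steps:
M = 397/5 (M = -4 + (⅕)*417 = -4 + 417/5 = 397/5 ≈ 79.400)
X(a, t) = t + 2*a
j(y) = 397/5 - y
j(X(-25, 2)) - 1*207505 = (397/5 - (2 + 2*(-25))) - 1*207505 = (397/5 - (2 - 50)) - 207505 = (397/5 - 1*(-48)) - 207505 = (397/5 + 48) - 207505 = 637/5 - 207505 = -1036888/5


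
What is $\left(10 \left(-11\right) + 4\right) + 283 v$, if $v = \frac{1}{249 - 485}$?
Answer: $- \frac{25299}{236} \approx -107.2$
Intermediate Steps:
$v = - \frac{1}{236}$ ($v = \frac{1}{-236} = - \frac{1}{236} \approx -0.0042373$)
$\left(10 \left(-11\right) + 4\right) + 283 v = \left(10 \left(-11\right) + 4\right) + 283 \left(- \frac{1}{236}\right) = \left(-110 + 4\right) - \frac{283}{236} = -106 - \frac{283}{236} = - \frac{25299}{236}$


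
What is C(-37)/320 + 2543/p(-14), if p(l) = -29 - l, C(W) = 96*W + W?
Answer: -173519/960 ≈ -180.75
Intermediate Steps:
C(W) = 97*W
C(-37)/320 + 2543/p(-14) = (97*(-37))/320 + 2543/(-29 - 1*(-14)) = -3589*1/320 + 2543/(-29 + 14) = -3589/320 + 2543/(-15) = -3589/320 + 2543*(-1/15) = -3589/320 - 2543/15 = -173519/960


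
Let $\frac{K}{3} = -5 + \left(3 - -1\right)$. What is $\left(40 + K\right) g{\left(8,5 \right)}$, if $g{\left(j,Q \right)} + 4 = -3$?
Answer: $-259$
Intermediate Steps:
$g{\left(j,Q \right)} = -7$ ($g{\left(j,Q \right)} = -4 - 3 = -7$)
$K = -3$ ($K = 3 \left(-5 + \left(3 - -1\right)\right) = 3 \left(-5 + \left(3 + 1\right)\right) = 3 \left(-5 + 4\right) = 3 \left(-1\right) = -3$)
$\left(40 + K\right) g{\left(8,5 \right)} = \left(40 - 3\right) \left(-7\right) = 37 \left(-7\right) = -259$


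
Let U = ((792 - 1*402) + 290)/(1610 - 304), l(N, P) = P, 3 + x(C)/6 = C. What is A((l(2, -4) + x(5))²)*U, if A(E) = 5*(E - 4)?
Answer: 102000/653 ≈ 156.20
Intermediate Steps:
x(C) = -18 + 6*C
U = 340/653 (U = ((792 - 402) + 290)/1306 = (390 + 290)*(1/1306) = 680*(1/1306) = 340/653 ≈ 0.52067)
A(E) = -20 + 5*E (A(E) = 5*(-4 + E) = -20 + 5*E)
A((l(2, -4) + x(5))²)*U = (-20 + 5*(-4 + (-18 + 6*5))²)*(340/653) = (-20 + 5*(-4 + (-18 + 30))²)*(340/653) = (-20 + 5*(-4 + 12)²)*(340/653) = (-20 + 5*8²)*(340/653) = (-20 + 5*64)*(340/653) = (-20 + 320)*(340/653) = 300*(340/653) = 102000/653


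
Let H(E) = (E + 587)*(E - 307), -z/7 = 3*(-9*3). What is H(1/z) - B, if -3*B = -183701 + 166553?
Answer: -59772683564/321489 ≈ -1.8592e+5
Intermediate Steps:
B = 5716 (B = -(-183701 + 166553)/3 = -1/3*(-17148) = 5716)
z = 567 (z = -21*(-9*3) = -21*(-27) = -7*(-81) = 567)
H(E) = (-307 + E)*(587 + E) (H(E) = (587 + E)*(-307 + E) = (-307 + E)*(587 + E))
H(1/z) - B = (-180209 + (1/567)**2 + 280/567) - 1*5716 = (-180209 + (1/567)**2 + 280*(1/567)) - 5716 = (-180209 + 1/321489 + 40/81) - 5716 = -57935052440/321489 - 5716 = -59772683564/321489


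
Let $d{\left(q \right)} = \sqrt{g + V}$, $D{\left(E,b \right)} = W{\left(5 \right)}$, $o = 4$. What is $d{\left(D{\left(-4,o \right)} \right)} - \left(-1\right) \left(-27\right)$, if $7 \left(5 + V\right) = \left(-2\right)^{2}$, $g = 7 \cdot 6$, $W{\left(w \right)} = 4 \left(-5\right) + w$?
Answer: $-27 + \frac{\sqrt{1841}}{7} \approx -20.87$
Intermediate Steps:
$W{\left(w \right)} = -20 + w$
$D{\left(E,b \right)} = -15$ ($D{\left(E,b \right)} = -20 + 5 = -15$)
$g = 42$
$V = - \frac{31}{7}$ ($V = -5 + \frac{\left(-2\right)^{2}}{7} = -5 + \frac{1}{7} \cdot 4 = -5 + \frac{4}{7} = - \frac{31}{7} \approx -4.4286$)
$d{\left(q \right)} = \frac{\sqrt{1841}}{7}$ ($d{\left(q \right)} = \sqrt{42 - \frac{31}{7}} = \sqrt{\frac{263}{7}} = \frac{\sqrt{1841}}{7}$)
$d{\left(D{\left(-4,o \right)} \right)} - \left(-1\right) \left(-27\right) = \frac{\sqrt{1841}}{7} - \left(-1\right) \left(-27\right) = \frac{\sqrt{1841}}{7} - 27 = -27 + \frac{\sqrt{1841}}{7}$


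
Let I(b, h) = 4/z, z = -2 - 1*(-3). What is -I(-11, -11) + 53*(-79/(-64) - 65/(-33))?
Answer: 350203/2112 ≈ 165.82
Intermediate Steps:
z = 1 (z = -2 + 3 = 1)
I(b, h) = 4 (I(b, h) = 4/1 = 4*1 = 4)
-I(-11, -11) + 53*(-79/(-64) - 65/(-33)) = -1*4 + 53*(-79/(-64) - 65/(-33)) = -4 + 53*(-79*(-1/64) - 65*(-1/33)) = -4 + 53*(79/64 + 65/33) = -4 + 53*(6767/2112) = -4 + 358651/2112 = 350203/2112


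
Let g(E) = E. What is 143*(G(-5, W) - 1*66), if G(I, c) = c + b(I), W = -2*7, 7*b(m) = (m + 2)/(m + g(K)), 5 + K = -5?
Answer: -400257/35 ≈ -11436.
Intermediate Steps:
K = -10 (K = -5 - 5 = -10)
b(m) = (2 + m)/(7*(-10 + m)) (b(m) = ((m + 2)/(m - 10))/7 = ((2 + m)/(-10 + m))/7 = (2 + m)/(7*(-10 + m)))
W = -14
G(I, c) = c + (2 + I)/(7*(-10 + I))
143*(G(-5, W) - 1*66) = 143*((2 - 5 + 7*(-14)*(-10 - 5))/(7*(-10 - 5)) - 1*66) = 143*((⅐)*(2 - 5 + 7*(-14)*(-15))/(-15) - 66) = 143*((⅐)*(-1/15)*(2 - 5 + 1470) - 66) = 143*((⅐)*(-1/15)*1467 - 66) = 143*(-489/35 - 66) = 143*(-2799/35) = -400257/35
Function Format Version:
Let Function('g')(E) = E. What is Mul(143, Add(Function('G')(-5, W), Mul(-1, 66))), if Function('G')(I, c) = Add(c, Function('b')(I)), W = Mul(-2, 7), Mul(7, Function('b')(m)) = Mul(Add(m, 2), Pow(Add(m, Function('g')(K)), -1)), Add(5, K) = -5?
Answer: Rational(-400257, 35) ≈ -11436.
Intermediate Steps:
K = -10 (K = Add(-5, -5) = -10)
Function('b')(m) = Mul(Rational(1, 7), Pow(Add(-10, m), -1), Add(2, m)) (Function('b')(m) = Mul(Rational(1, 7), Mul(Add(m, 2), Pow(Add(m, -10), -1))) = Mul(Rational(1, 7), Mul(Add(2, m), Pow(Add(-10, m), -1))) = Mul(Rational(1, 7), Mul(Pow(Add(-10, m), -1), Add(2, m))) = Mul(Rational(1, 7), Pow(Add(-10, m), -1), Add(2, m)))
W = -14
Function('G')(I, c) = Add(c, Mul(Rational(1, 7), Pow(Add(-10, I), -1), Add(2, I)))
Mul(143, Add(Function('G')(-5, W), Mul(-1, 66))) = Mul(143, Add(Mul(Rational(1, 7), Pow(Add(-10, -5), -1), Add(2, -5, Mul(7, -14, Add(-10, -5)))), Mul(-1, 66))) = Mul(143, Add(Mul(Rational(1, 7), Pow(-15, -1), Add(2, -5, Mul(7, -14, -15))), -66)) = Mul(143, Add(Mul(Rational(1, 7), Rational(-1, 15), Add(2, -5, 1470)), -66)) = Mul(143, Add(Mul(Rational(1, 7), Rational(-1, 15), 1467), -66)) = Mul(143, Add(Rational(-489, 35), -66)) = Mul(143, Rational(-2799, 35)) = Rational(-400257, 35)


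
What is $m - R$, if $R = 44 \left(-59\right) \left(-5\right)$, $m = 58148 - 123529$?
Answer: $-78361$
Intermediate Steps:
$m = -65381$
$R = 12980$ ($R = \left(-2596\right) \left(-5\right) = 12980$)
$m - R = -65381 - 12980 = -78361$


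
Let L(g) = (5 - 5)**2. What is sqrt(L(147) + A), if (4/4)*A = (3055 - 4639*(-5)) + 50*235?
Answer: 20*sqrt(95) ≈ 194.94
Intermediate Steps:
L(g) = 0 (L(g) = 0**2 = 0)
A = 38000 (A = (3055 - 4639*(-5)) + 50*235 = (3055 + 23195) + 11750 = 26250 + 11750 = 38000)
sqrt(L(147) + A) = sqrt(0 + 38000) = sqrt(38000) = 20*sqrt(95)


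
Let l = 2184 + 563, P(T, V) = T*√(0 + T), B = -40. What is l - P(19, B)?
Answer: 2747 - 19*√19 ≈ 2664.2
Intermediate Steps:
P(T, V) = T^(3/2) (P(T, V) = T*√T = T^(3/2))
l = 2747
l - P(19, B) = 2747 - 19^(3/2) = 2747 - 19*√19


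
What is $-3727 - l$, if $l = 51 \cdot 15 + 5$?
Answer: $-4497$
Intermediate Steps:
$l = 770$ ($l = 765 + 5 = 770$)
$-3727 - l = -3727 - 770 = -4497$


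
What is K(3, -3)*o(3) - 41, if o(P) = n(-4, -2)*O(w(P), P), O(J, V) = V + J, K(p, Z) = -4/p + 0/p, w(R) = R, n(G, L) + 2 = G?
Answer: 7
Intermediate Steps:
n(G, L) = -2 + G
K(p, Z) = -4/p (K(p, Z) = -4/p + 0 = -4/p)
O(J, V) = J + V
o(P) = -12*P (o(P) = (-2 - 4)*(P + P) = -12*P)
K(3, -3)*o(3) - 41 = (-4/3)*(-12*3) - 41 = -4*1/3*(-36) - 41 = -4/3*(-36) - 41 = 48 - 41 = 7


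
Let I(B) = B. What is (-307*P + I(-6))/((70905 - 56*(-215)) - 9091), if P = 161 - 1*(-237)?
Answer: -61096/36927 ≈ -1.6545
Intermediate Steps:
P = 398 (P = 161 + 237 = 398)
(-307*P + I(-6))/((70905 - 56*(-215)) - 9091) = (-307*398 - 6)/((70905 - 56*(-215)) - 9091) = (-122186 - 6)/((70905 + 12040) - 9091) = -122192/(82945 - 9091) = -122192/73854 = -122192*1/73854 = -61096/36927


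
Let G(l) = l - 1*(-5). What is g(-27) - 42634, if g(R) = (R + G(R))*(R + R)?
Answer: -39988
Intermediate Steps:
G(l) = 5 + l (G(l) = l + 5 = 5 + l)
g(R) = 2*R*(5 + 2*R) (g(R) = (R + (5 + R))*(R + R) = (5 + 2*R)*(2*R) = 2*R*(5 + 2*R))
g(-27) - 42634 = 2*(-27)*(5 + 2*(-27)) - 42634 = 2*(-27)*(5 - 54) - 42634 = 2*(-27)*(-49) - 42634 = 2646 - 42634 = -39988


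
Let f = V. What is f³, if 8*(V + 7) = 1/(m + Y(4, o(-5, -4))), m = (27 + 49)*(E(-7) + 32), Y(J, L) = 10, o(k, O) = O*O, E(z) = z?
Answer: -1223635312532079/3567549952000 ≈ -342.99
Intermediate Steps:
o(k, O) = O²
m = 1900 (m = (27 + 49)*(-7 + 32) = 76*25 = 1900)
V = -106959/15280 (V = -7 + 1/(8*(1900 + 10)) = -7 + (⅛)/1910 = -7 + (⅛)*(1/1910) = -7 + 1/15280 = -106959/15280 ≈ -6.9999)
f = -106959/15280 ≈ -6.9999
f³ = (-106959/15280)³ = -1223635312532079/3567549952000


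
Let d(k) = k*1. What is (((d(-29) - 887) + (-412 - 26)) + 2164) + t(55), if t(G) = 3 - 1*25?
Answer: 788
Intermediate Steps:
d(k) = k
t(G) = -22 (t(G) = 3 - 25 = -22)
(((d(-29) - 887) + (-412 - 26)) + 2164) + t(55) = (((-29 - 887) + (-412 - 26)) + 2164) - 22 = ((-916 - 438) + 2164) - 22 = (-1354 + 2164) - 22 = 810 - 22 = 788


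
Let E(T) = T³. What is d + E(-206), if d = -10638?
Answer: -8752454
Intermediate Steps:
d + E(-206) = -10638 + (-206)³ = -10638 - 8741816 = -8752454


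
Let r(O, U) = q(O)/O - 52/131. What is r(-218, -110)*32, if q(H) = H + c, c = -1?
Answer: 277648/14279 ≈ 19.444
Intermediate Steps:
q(H) = -1 + H (q(H) = H - 1 = -1 + H)
r(O, U) = -52/131 + (-1 + O)/O (r(O, U) = (-1 + O)/O - 52/131 = -52/131 + (-1 + O)/O)
r(-218, -110)*32 = (79/131 - 1/(-218))*32 = (79/131 - 1*(-1/218))*32 = (79/131 + 1/218)*32 = (17353/28558)*32 = 277648/14279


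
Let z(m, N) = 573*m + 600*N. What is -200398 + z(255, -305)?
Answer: -237283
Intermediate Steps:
-200398 + z(255, -305) = -200398 + (573*255 + 600*(-305)) = -200398 + (146115 - 183000) = -200398 - 36885 = -237283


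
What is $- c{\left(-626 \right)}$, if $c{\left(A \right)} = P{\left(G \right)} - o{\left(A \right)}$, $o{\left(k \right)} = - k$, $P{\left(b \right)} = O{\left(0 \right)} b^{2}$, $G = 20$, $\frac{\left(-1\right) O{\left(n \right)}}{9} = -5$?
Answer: $-17374$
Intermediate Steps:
$O{\left(n \right)} = 45$ ($O{\left(n \right)} = \left(-9\right) \left(-5\right) = 45$)
$P{\left(b \right)} = 45 b^{2}$
$c{\left(A \right)} = 18000 + A$ ($c{\left(A \right)} = 45 \cdot 20^{2} - - A = 45 \cdot 400 + A = 18000 + A$)
$- c{\left(-626 \right)} = - (18000 - 626) = \left(-1\right) 17374 = -17374$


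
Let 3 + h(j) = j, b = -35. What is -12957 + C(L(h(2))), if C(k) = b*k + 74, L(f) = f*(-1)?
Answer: -12918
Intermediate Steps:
h(j) = -3 + j
L(f) = -f
C(k) = 74 - 35*k (C(k) = -35*k + 74 = 74 - 35*k)
-12957 + C(L(h(2))) = -12957 + (74 - (-35)*(-3 + 2)) = -12957 + (74 - (-35)*(-1)) = -12957 + (74 - 35*1) = -12957 + (74 - 35) = -12957 + 39 = -12918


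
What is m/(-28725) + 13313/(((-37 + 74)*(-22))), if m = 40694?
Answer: -415540841/23382150 ≈ -17.772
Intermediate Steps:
m/(-28725) + 13313/(((-37 + 74)*(-22))) = 40694/(-28725) + 13313/(((-37 + 74)*(-22))) = 40694*(-1/28725) + 13313/((37*(-22))) = -40694/28725 + 13313/(-814) = -40694/28725 + 13313*(-1/814) = -40694/28725 - 13313/814 = -415540841/23382150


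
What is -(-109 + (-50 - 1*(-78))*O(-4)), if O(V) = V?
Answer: 221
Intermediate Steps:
-(-109 + (-50 - 1*(-78))*O(-4)) = -(-109 + (-50 - 1*(-78))*(-4)) = -(-109 + (-50 + 78)*(-4)) = -(-109 + 28*(-4)) = -(-109 - 112) = -1*(-221) = 221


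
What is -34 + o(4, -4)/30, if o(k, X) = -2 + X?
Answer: -171/5 ≈ -34.200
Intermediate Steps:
-34 + o(4, -4)/30 = -34 + (-2 - 4)/30 = -34 - 6*1/30 = -34 - ⅕ = -171/5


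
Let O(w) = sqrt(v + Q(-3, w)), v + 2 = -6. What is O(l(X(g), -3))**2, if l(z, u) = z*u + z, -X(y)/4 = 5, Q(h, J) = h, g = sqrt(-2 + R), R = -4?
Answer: -11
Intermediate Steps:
g = I*sqrt(6) (g = sqrt(-2 - 4) = sqrt(-6) = I*sqrt(6) ≈ 2.4495*I)
X(y) = -20 (X(y) = -4*5 = -20)
v = -8 (v = -2 - 6 = -8)
l(z, u) = z + u*z (l(z, u) = u*z + z = z + u*z)
O(w) = I*sqrt(11) (O(w) = sqrt(-8 - 3) = sqrt(-11) = I*sqrt(11))
O(l(X(g), -3))**2 = (I*sqrt(11))**2 = -11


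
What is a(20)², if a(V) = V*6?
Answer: 14400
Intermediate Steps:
a(V) = 6*V
a(20)² = (6*20)² = 120² = 14400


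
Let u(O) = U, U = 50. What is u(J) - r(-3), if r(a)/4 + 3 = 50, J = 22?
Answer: -138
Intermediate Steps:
r(a) = 188 (r(a) = -12 + 4*50 = -12 + 200 = 188)
u(O) = 50
u(J) - r(-3) = 50 - 1*188 = 50 - 188 = -138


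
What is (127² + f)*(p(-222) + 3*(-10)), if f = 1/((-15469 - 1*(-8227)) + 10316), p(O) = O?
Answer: -6247148922/1537 ≈ -4.0645e+6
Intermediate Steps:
f = 1/3074 (f = 1/((-15469 + 8227) + 10316) = 1/(-7242 + 10316) = 1/3074 ≈ 0.00032531)
(127² + f)*(p(-222) + 3*(-10)) = (127² + 1/3074)*(-222 + 3*(-10)) = (16129 + 1/3074)*(-222 - 30) = (49580547/3074)*(-252) = -6247148922/1537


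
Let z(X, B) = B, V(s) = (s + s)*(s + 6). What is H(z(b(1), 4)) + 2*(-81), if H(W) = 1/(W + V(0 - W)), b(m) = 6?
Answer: -1945/12 ≈ -162.08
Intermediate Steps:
V(s) = 2*s*(6 + s) (V(s) = (2*s)*(6 + s) = 2*s*(6 + s))
H(W) = 1/(W - 2*W*(6 - W)) (H(W) = 1/(W + 2*(0 - W)*(6 + (0 - W))) = 1/(W + 2*(-W)*(6 - W)) = 1/(W - 2*W*(6 - W)))
H(z(b(1), 4)) + 2*(-81) = 1/(4*(-11 + 2*4)) + 2*(-81) = 1/(4*(-11 + 8)) - 162 = (1/4)/(-3) - 162 = (1/4)*(-1/3) - 162 = -1/12 - 162 = -1945/12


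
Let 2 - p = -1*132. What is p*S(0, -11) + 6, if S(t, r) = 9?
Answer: 1212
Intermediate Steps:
p = 134 (p = 2 - (-1)*132 = 2 - 1*(-132) = 2 + 132 = 134)
p*S(0, -11) + 6 = 134*9 + 6 = 1206 + 6 = 1212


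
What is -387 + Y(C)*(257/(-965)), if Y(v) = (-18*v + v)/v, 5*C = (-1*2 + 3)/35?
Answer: -369086/965 ≈ -382.47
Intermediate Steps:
C = 1/175 (C = ((-1*2 + 3)/35)/5 = ((-2 + 3)*(1/35))/5 = (1*(1/35))/5 = (⅕)*(1/35) = 1/175 ≈ 0.0057143)
Y(v) = -17 (Y(v) = (-17*v)/v = -17)
-387 + Y(C)*(257/(-965)) = -387 - 4369/(-965) = -387 - 4369*(-1)/965 = -387 - 17*(-257/965) = -387 + 4369/965 = -369086/965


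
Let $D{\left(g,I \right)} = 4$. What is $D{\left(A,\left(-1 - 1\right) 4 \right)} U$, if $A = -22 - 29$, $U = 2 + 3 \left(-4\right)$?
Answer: $-40$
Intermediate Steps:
$U = -10$ ($U = 2 - 12 = -10$)
$A = -51$ ($A = -22 - 29 = -51$)
$D{\left(A,\left(-1 - 1\right) 4 \right)} U = 4 \left(-10\right) = -40$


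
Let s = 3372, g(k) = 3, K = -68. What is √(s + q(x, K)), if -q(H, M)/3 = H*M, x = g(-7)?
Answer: 4*√249 ≈ 63.119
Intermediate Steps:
x = 3
q(H, M) = -3*H*M
√(s + q(x, K)) = √(3372 - 3*3*(-68)) = √(3372 + 612) = √3984 = 4*√249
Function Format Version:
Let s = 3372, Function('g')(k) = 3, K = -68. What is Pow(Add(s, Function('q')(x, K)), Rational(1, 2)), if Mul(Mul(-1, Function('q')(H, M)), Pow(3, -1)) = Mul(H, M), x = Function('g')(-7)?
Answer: Mul(4, Pow(249, Rational(1, 2))) ≈ 63.119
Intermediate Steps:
x = 3
Function('q')(H, M) = Mul(-3, H, M) (Function('q')(H, M) = Mul(-3, Mul(H, M)) = Mul(-3, H, M))
Pow(Add(s, Function('q')(x, K)), Rational(1, 2)) = Pow(Add(3372, Mul(-3, 3, -68)), Rational(1, 2)) = Pow(Add(3372, 612), Rational(1, 2)) = Pow(3984, Rational(1, 2)) = Mul(4, Pow(249, Rational(1, 2)))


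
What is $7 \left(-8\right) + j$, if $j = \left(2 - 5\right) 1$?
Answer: $-59$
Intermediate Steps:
$j = -3$ ($j = \left(-3\right) 1 = -3$)
$7 \left(-8\right) + j = 7 \left(-8\right) - 3 = -56 - 3 = -59$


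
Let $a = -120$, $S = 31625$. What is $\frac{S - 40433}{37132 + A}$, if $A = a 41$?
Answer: $- \frac{2202}{8053} \approx -0.27344$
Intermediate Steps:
$A = -4920$ ($A = \left(-120\right) 41 = -4920$)
$\frac{S - 40433}{37132 + A} = \frac{31625 - 40433}{37132 - 4920} = - \frac{8808}{32212} = \left(-8808\right) \frac{1}{32212} = - \frac{2202}{8053}$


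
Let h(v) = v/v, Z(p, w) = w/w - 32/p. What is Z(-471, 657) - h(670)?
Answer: 32/471 ≈ 0.067941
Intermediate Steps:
Z(p, w) = 1 - 32/p
h(v) = 1
Z(-471, 657) - h(670) = (-32 - 471)/(-471) - 1*1 = -1/471*(-503) - 1 = 503/471 - 1 = 32/471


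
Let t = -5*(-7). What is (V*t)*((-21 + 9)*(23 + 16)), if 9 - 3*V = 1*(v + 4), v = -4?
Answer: -49140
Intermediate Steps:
t = 35
V = 3 (V = 3 - (-4 + 4)/3 = 3 - 0/3 = 3 - ⅓*0 = 3 + 0 = 3)
(V*t)*((-21 + 9)*(23 + 16)) = (3*35)*((-21 + 9)*(23 + 16)) = 105*(-12*39) = 105*(-468) = -49140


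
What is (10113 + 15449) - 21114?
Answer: 4448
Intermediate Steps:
(10113 + 15449) - 21114 = 25562 - 21114 = 4448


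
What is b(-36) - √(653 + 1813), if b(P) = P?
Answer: -36 - 3*√274 ≈ -85.659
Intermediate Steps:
b(-36) - √(653 + 1813) = -36 - √(653 + 1813) = -36 - √2466 = -36 - 3*√274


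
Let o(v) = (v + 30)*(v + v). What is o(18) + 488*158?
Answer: 78832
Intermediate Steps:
o(v) = 2*v*(30 + v) (o(v) = (30 + v)*(2*v) = 2*v*(30 + v))
o(18) + 488*158 = 2*18*(30 + 18) + 488*158 = 2*18*48 + 77104 = 1728 + 77104 = 78832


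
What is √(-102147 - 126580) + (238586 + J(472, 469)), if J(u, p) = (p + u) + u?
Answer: 239999 + I*√228727 ≈ 2.4e+5 + 478.25*I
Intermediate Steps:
J(u, p) = p + 2*u
√(-102147 - 126580) + (238586 + J(472, 469)) = √(-102147 - 126580) + (238586 + (469 + 2*472)) = √(-228727) + (238586 + (469 + 944)) = I*√228727 + (238586 + 1413) = I*√228727 + 239999 = 239999 + I*√228727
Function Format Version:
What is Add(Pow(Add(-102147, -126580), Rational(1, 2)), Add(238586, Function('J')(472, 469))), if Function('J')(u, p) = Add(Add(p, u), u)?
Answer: Add(239999, Mul(I, Pow(228727, Rational(1, 2)))) ≈ Add(2.4000e+5, Mul(478.25, I))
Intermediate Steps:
Function('J')(u, p) = Add(p, Mul(2, u))
Add(Pow(Add(-102147, -126580), Rational(1, 2)), Add(238586, Function('J')(472, 469))) = Add(Pow(Add(-102147, -126580), Rational(1, 2)), Add(238586, Add(469, Mul(2, 472)))) = Add(Pow(-228727, Rational(1, 2)), Add(238586, Add(469, 944))) = Add(Mul(I, Pow(228727, Rational(1, 2))), Add(238586, 1413)) = Add(Mul(I, Pow(228727, Rational(1, 2))), 239999) = Add(239999, Mul(I, Pow(228727, Rational(1, 2))))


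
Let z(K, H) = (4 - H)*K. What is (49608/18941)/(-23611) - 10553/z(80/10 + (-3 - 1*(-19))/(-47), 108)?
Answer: 17062556109917/1287981938880 ≈ 13.248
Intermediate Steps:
z(K, H) = K*(4 - H)
(49608/18941)/(-23611) - 10553/z(80/10 + (-3 - 1*(-19))/(-47), 108) = (49608/18941)/(-23611) - 10553*1/((4 - 1*108)*(80/10 + (-3 - 1*(-19))/(-47))) = (49608*(1/18941))*(-1/23611) - 10553*1/((4 - 108)*(80*(⅒) + (-3 + 19)*(-1/47))) = (3816/1457)*(-1/23611) - 10553*(-1/(104*(8 + 16*(-1/47)))) = -3816/34401227 - 10553*(-1/(104*(8 - 16/47))) = -3816/34401227 - 10553/((360/47)*(-104)) = -3816/34401227 - 10553/(-37440/47) = -3816/34401227 - 10553*(-47/37440) = -3816/34401227 + 495991/37440 = 17062556109917/1287981938880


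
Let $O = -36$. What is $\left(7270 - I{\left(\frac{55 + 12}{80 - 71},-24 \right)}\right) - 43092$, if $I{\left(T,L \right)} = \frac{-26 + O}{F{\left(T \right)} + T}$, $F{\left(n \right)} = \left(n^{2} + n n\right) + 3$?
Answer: $- \frac{175955153}{4912} \approx -35822.0$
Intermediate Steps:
$F{\left(n \right)} = 3 + 2 n^{2}$ ($F{\left(n \right)} = \left(n^{2} + n^{2}\right) + 3 = 2 n^{2} + 3 = 3 + 2 n^{2}$)
$I{\left(T,L \right)} = - \frac{62}{3 + T + 2 T^{2}}$ ($I{\left(T,L \right)} = \frac{-26 - 36}{\left(3 + 2 T^{2}\right) + T} = - \frac{62}{3 + T + 2 T^{2}}$)
$\left(7270 - I{\left(\frac{55 + 12}{80 - 71},-24 \right)}\right) - 43092 = \left(7270 - - \frac{62}{3 + \frac{55 + 12}{80 - 71} + 2 \left(\frac{55 + 12}{80 - 71}\right)^{2}}\right) - 43092 = \left(7270 - - \frac{62}{3 + \frac{67}{9} + 2 \left(\frac{67}{9}\right)^{2}}\right) - 43092 = \left(7270 - - \frac{62}{3 + \frac{67}{9} + 2 \cdot \frac{4489}{81}}\right) - 43092 = \left(7270 - - \frac{62}{3 + \frac{67}{9} + \frac{8978}{81}}\right) - 43092 = \left(7270 - - \frac{62}{\frac{9824}{81}}\right) - 43092 = \left(7270 - \left(-62\right) \frac{81}{9824}\right) - 43092 = \left(7270 - - \frac{2511}{4912}\right) - 43092 = \left(7270 + \frac{2511}{4912}\right) - 43092 = \frac{35712751}{4912} - 43092 = - \frac{175955153}{4912}$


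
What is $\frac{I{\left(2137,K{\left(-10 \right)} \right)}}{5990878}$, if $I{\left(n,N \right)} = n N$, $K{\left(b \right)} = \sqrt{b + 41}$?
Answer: $\frac{2137 \sqrt{31}}{5990878} \approx 0.0019861$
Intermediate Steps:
$K{\left(b \right)} = \sqrt{41 + b}$
$I{\left(n,N \right)} = N n$
$\frac{I{\left(2137,K{\left(-10 \right)} \right)}}{5990878} = \frac{\sqrt{41 - 10} \cdot 2137}{5990878} = \sqrt{31} \cdot 2137 \cdot \frac{1}{5990878} = 2137 \sqrt{31} \cdot \frac{1}{5990878} = \frac{2137 \sqrt{31}}{5990878}$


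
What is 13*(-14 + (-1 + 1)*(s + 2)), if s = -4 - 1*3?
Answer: -182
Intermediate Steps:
s = -7 (s = -4 - 3 = -7)
13*(-14 + (-1 + 1)*(s + 2)) = 13*(-14 + (-1 + 1)*(-7 + 2)) = 13*(-14 + 0*(-5)) = 13*(-14 + 0) = 13*(-14) = -182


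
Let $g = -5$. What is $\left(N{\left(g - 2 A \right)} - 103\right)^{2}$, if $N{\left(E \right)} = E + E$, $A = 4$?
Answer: $16641$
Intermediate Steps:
$N{\left(E \right)} = 2 E$
$\left(N{\left(g - 2 A \right)} - 103\right)^{2} = \left(2 \left(-5 - 8\right) - 103\right)^{2} = \left(2 \left(-13\right) - 103\right)^{2} = \left(-26 - 103\right)^{2} = \left(-129\right)^{2} = 16641$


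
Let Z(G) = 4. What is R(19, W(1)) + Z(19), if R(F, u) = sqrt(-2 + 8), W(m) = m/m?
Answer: 4 + sqrt(6) ≈ 6.4495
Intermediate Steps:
W(m) = 1
R(F, u) = sqrt(6)
R(19, W(1)) + Z(19) = sqrt(6) + 4 = 4 + sqrt(6)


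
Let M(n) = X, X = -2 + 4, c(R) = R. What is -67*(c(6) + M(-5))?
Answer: -536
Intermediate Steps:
X = 2
M(n) = 2
-67*(c(6) + M(-5)) = -67*(6 + 2) = -67*8 = -536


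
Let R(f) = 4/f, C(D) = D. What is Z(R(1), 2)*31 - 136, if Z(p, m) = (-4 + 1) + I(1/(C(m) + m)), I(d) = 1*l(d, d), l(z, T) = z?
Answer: -885/4 ≈ -221.25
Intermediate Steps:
I(d) = d (I(d) = 1*d = d)
Z(p, m) = -3 + 1/(2*m) (Z(p, m) = (-4 + 1) + 1/(m + m) = -3 + 1/(2*m))
Z(R(1), 2)*31 - 136 = (-3 + (½)/2)*31 - 136 = (-3 + (½)*(½))*31 - 136 = (-3 + ¼)*31 - 136 = -11/4*31 - 136 = -341/4 - 136 = -885/4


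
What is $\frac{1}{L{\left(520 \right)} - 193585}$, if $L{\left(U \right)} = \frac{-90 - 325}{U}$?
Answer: $- \frac{104}{20132923} \approx -5.1657 \cdot 10^{-6}$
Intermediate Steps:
$L{\left(U \right)} = - \frac{415}{U}$ ($L{\left(U \right)} = \frac{-90 - 325}{U} = - \frac{415}{U}$)
$\frac{1}{L{\left(520 \right)} - 193585} = \frac{1}{- \frac{415}{520} - 193585} = \frac{1}{\left(-415\right) \frac{1}{520} - 193585} = \frac{1}{- \frac{83}{104} - 193585} = \frac{1}{- \frac{20132923}{104}} = - \frac{104}{20132923}$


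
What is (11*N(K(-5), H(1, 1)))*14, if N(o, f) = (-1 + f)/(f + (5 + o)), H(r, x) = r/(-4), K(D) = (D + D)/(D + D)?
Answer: -770/23 ≈ -33.478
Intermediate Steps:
K(D) = 1 (K(D) = (2*D)/((2*D)) = (2*D)*(1/(2*D)) = 1)
H(r, x) = -r/4 (H(r, x) = r*(-¼) = -r/4)
N(o, f) = (-1 + f)/(5 + f + o)
(11*N(K(-5), H(1, 1)))*14 = (11*((-1 - ¼*1)/(5 - ¼*1 + 1)))*14 = (11*((-1 - ¼)/(5 - ¼ + 1)))*14 = (11*(-5/4/(23/4)))*14 = (11*((4/23)*(-5/4)))*14 = (11*(-5/23))*14 = -55/23*14 = -770/23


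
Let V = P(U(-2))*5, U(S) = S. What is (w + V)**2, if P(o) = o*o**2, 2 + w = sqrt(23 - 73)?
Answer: 1714 - 420*I*sqrt(2) ≈ 1714.0 - 593.97*I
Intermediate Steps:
w = -2 + 5*I*sqrt(2) (w = -2 + sqrt(23 - 73) = -2 + sqrt(-50) = -2 + 5*I*sqrt(2) ≈ -2.0 + 7.0711*I)
P(o) = o**3
V = -40 (V = (-2)**3*5 = -8*5 = -40)
(w + V)**2 = ((-2 + 5*I*sqrt(2)) - 40)**2 = (-42 + 5*I*sqrt(2))**2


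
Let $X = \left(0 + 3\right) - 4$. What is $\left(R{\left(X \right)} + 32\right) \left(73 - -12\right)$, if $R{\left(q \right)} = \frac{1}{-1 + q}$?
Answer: $\frac{5355}{2} \approx 2677.5$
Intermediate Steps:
$X = -1$ ($X = 3 - 4 = -1$)
$\left(R{\left(X \right)} + 32\right) \left(73 - -12\right) = \left(\frac{1}{-1 - 1} + 32\right) \left(73 - -12\right) = \left(\frac{1}{-2} + 32\right) \left(73 + 12\right) = \left(- \frac{1}{2} + 32\right) 85 = \frac{63}{2} \cdot 85 = \frac{5355}{2}$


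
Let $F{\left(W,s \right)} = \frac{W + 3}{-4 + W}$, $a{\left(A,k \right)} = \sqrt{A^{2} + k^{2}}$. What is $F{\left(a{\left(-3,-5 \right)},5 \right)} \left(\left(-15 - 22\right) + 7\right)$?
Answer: $- \frac{230}{3} - \frac{35 \sqrt{34}}{3} \approx -144.69$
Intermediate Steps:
$F{\left(W,s \right)} = \frac{3 + W}{-4 + W}$
$F{\left(a{\left(-3,-5 \right)},5 \right)} \left(\left(-15 - 22\right) + 7\right) = \frac{3 + \sqrt{\left(-3\right)^{2} + \left(-5\right)^{2}}}{-4 + \sqrt{\left(-3\right)^{2} + \left(-5\right)^{2}}} \left(\left(-15 - 22\right) + 7\right) = \frac{3 + \sqrt{9 + 25}}{-4 + \sqrt{9 + 25}} \left(-37 + 7\right) = \frac{3 + \sqrt{34}}{-4 + \sqrt{34}} \left(-30\right) = - \frac{30 \left(3 + \sqrt{34}\right)}{-4 + \sqrt{34}}$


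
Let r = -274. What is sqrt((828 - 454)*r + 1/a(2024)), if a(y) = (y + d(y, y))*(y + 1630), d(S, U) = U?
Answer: I*sqrt(155696111641254338)/1232616 ≈ 320.12*I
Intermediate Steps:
a(y) = 2*y*(1630 + y) (a(y) = (y + y)*(y + 1630) = (2*y)*(1630 + y) = 2*y*(1630 + y))
sqrt((828 - 454)*r + 1/a(2024)) = sqrt((828 - 454)*(-274) + 1/(2*2024*(1630 + 2024))) = sqrt(374*(-274) + 1/(2*2024*3654)) = sqrt(-102476 + 1/14791392) = sqrt(-1515762686591/14791392) = I*sqrt(155696111641254338)/1232616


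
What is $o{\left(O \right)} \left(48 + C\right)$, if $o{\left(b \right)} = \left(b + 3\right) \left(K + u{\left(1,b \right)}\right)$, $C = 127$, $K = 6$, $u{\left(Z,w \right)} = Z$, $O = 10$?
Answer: $15925$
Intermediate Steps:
$o{\left(b \right)} = 21 + 7 b$ ($o{\left(b \right)} = \left(b + 3\right) \left(6 + 1\right) = \left(3 + b\right) 7 = 21 + 7 b$)
$o{\left(O \right)} \left(48 + C\right) = \left(21 + 7 \cdot 10\right) \left(48 + 127\right) = \left(21 + 70\right) 175 = 91 \cdot 175 = 15925$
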